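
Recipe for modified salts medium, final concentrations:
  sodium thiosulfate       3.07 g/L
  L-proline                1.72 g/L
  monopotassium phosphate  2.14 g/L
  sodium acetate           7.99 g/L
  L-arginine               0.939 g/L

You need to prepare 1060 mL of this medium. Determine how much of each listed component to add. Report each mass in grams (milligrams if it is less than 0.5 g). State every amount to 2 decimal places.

Scale factor relative to 1 L: 1.06.
sodium thiosulfate: 3.07 g/L × 1.06 L = 3.25 g
L-proline: 1.72 g/L × 1.06 L = 1.82 g
monopotassium phosphate: 2.14 g/L × 1.06 L = 2.27 g
sodium acetate: 7.99 g/L × 1.06 L = 8.47 g
L-arginine: 0.939 g/L × 1.06 L = 1.00 g

sodium thiosulfate 3.25 g; L-proline 1.82 g; monopotassium phosphate 2.27 g; sodium acetate 8.47 g; L-arginine 1.00 g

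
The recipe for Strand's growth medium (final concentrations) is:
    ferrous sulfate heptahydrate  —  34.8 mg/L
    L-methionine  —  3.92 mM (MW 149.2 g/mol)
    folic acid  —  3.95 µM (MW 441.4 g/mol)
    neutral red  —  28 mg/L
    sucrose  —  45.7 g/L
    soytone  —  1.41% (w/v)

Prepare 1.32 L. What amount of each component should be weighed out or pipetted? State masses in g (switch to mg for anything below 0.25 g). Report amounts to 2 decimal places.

Scale factor relative to 1 L: 1.32.
ferrous sulfate heptahydrate: 34.8 mg/L × 1.32 L = 45.94 mg
L-methionine: 3.92 mmol/L × 149.2 g/mol × 1.32 L ÷ 1000 = 0.77 g
folic acid: 3.95 µmol/L × 441.4 g/mol × 1.32 L ÷ 1000 = 2.30 mg
neutral red: 28 mg/L × 1.32 L = 36.96 mg
sucrose: 45.7 g/L × 1.32 L = 60.32 g
soytone: 1.41% w/v = 14.1 g/L → 14.1 × 1.32 L = 18.61 g

ferrous sulfate heptahydrate 45.94 mg; L-methionine 0.77 g; folic acid 2.30 mg; neutral red 36.96 mg; sucrose 60.32 g; soytone 18.61 g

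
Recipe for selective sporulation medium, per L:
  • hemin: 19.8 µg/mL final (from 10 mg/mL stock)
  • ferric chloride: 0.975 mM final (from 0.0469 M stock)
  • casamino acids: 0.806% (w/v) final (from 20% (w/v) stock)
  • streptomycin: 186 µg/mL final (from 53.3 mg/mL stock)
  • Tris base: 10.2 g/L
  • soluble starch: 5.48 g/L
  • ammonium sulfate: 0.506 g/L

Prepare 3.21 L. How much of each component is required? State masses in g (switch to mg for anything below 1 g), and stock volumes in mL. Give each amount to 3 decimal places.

hemin 6.356 mL; ferric chloride 66.732 mL; casamino acids 129.363 mL; streptomycin 11.202 mL; Tris base 32.742 g; soluble starch 17.591 g; ammonium sulfate 1.624 g

Working volume: 3.21 L.
hemin: C1V1 = C2V2 → 19.8 µg/mL × 3210 mL ÷ 10000 µg/mL = 6.356 mL
ferric chloride: V = C2·V2/C1 = 0.975 mM × 3210 mL ÷ 46.9 mM = 66.732 mL
casamino acids: V = C2·V2/C1 = 0.806% ÷ 20% × 3210 mL = 129.363 mL
streptomycin: dilute stock: 186 µg/mL × 3210 mL ÷ 53300 µg/mL = 11.202 mL
Tris base: 10.2 g/L × 3.21 L = 32.742 g
soluble starch: 5.48 g/L × 3.21 L = 17.591 g
ammonium sulfate: 0.506 g/L × 3.21 L = 1.624 g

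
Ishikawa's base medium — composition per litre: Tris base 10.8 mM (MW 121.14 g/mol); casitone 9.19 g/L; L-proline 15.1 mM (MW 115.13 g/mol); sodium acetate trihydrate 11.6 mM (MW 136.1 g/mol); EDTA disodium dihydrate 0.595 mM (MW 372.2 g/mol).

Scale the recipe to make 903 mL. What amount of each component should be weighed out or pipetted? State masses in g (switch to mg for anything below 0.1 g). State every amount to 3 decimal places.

Target volume = 903 mL = 0.903 L.
Tris base: 10.8 mmol/L × 121.14 g/mol × 0.903 L ÷ 1000 = 1.181 g
casitone: 9.19 g/L × 0.903 L = 8.299 g
L-proline: 15.1 mmol/L × 115.13 g/mol × 0.903 L ÷ 1000 = 1.570 g
sodium acetate trihydrate: 11.6 mmol/L × 136.1 g/mol × 0.903 L ÷ 1000 = 1.426 g
EDTA disodium dihydrate: 0.595 mmol/L × 372.2 g/mol × 0.903 L ÷ 1000 = 0.200 g

Tris base 1.181 g; casitone 8.299 g; L-proline 1.570 g; sodium acetate trihydrate 1.426 g; EDTA disodium dihydrate 0.200 g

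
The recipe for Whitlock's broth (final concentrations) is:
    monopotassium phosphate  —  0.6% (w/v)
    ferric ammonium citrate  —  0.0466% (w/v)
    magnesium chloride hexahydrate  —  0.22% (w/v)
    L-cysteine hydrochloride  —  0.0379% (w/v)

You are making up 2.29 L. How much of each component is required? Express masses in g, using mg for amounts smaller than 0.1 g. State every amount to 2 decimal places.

Scale factor relative to 1 L: 2.29.
monopotassium phosphate: 0.6% w/v = 6 g/L → 6 × 2.29 L = 13.74 g
ferric ammonium citrate: 0.0466% w/v = 0.466 g/L → 0.466 × 2.29 L = 1.07 g
magnesium chloride hexahydrate: 0.22 g per 100 mL × 2290 mL ÷ 100 = 5.04 g
L-cysteine hydrochloride: 0.0379 g per 100 mL × 2290 mL ÷ 100 = 0.87 g

monopotassium phosphate 13.74 g; ferric ammonium citrate 1.07 g; magnesium chloride hexahydrate 5.04 g; L-cysteine hydrochloride 0.87 g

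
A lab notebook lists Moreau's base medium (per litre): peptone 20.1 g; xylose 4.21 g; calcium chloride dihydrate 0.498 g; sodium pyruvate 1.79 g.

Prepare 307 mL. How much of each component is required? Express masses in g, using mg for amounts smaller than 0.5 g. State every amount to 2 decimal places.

peptone 6.17 g; xylose 1.29 g; calcium chloride dihydrate 152.89 mg; sodium pyruvate 0.55 g

Scale factor = 307 mL / 1000 mL = 0.307.
peptone: 20.1 g × (307 mL / 1000 mL) = 6.17 g
xylose: 4.21 g × (307 mL / 1000 mL) = 1.29 g
calcium chloride dihydrate: 0.498 g × (307 mL / 1000 mL) = 0.152886 g = 152.89 mg
sodium pyruvate: 1.79 g × (307 mL / 1000 mL) = 0.55 g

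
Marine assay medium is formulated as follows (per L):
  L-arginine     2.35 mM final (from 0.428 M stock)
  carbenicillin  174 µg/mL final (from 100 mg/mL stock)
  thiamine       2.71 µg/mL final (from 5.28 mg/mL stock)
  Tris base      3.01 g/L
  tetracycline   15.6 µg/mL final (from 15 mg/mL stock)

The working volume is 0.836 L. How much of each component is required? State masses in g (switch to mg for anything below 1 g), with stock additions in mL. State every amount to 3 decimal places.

Working volume: 0.836 L.
L-arginine: C1V1 = C2V2 → 2.35 mM × 836 mL ÷ 428 mM = 4.590 mL
carbenicillin: dilute stock: 174 µg/mL × 836 mL ÷ 100000 µg/mL = 1.455 mL
thiamine: C1V1 = C2V2 → 2.71 µg/mL × 836 mL ÷ 5280 µg/mL = 0.429 mL
Tris base: 3.01 g/L × 0.836 L = 2.516 g
tetracycline: C1V1 = C2V2 → 15.6 µg/mL × 836 mL ÷ 15000 µg/mL = 0.869 mL

L-arginine 4.590 mL; carbenicillin 1.455 mL; thiamine 0.429 mL; Tris base 2.516 g; tetracycline 0.869 mL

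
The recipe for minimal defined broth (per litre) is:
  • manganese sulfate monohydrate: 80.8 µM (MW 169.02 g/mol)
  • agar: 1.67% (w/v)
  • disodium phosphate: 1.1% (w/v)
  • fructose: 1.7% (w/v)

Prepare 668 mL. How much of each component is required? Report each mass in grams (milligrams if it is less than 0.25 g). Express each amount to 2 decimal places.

Target volume = 668 mL = 0.668 L.
manganese sulfate monohydrate: 80.8 µmol/L × 169.02 g/mol × 0.668 L ÷ 1000 = 9.12 mg
agar: 1.67 g per 100 mL × 668 mL ÷ 100 = 11.16 g
disodium phosphate: 1.1% w/v = 11 g/L → 11 × 0.668 L = 7.35 g
fructose: 1.7% w/v = 17 g/L → 17 × 0.668 L = 11.36 g

manganese sulfate monohydrate 9.12 mg; agar 11.16 g; disodium phosphate 7.35 g; fructose 11.36 g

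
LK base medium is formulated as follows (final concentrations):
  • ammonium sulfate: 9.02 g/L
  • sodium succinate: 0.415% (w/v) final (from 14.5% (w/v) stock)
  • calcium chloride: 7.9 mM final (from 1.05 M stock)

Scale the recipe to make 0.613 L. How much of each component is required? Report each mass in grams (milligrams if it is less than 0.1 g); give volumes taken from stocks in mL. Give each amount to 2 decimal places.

ammonium sulfate 5.53 g; sodium succinate 17.54 mL; calcium chloride 4.61 mL

Scale factor relative to 1 L: 0.613.
ammonium sulfate: 9.02 g/L × 0.613 L = 5.53 g
sodium succinate: dilute stock: 0.415% ÷ 14.5% × 613 mL = 17.54 mL
calcium chloride: V = C2·V2/C1 = 7.9 mM × 613 mL ÷ 1050 mM = 4.61 mL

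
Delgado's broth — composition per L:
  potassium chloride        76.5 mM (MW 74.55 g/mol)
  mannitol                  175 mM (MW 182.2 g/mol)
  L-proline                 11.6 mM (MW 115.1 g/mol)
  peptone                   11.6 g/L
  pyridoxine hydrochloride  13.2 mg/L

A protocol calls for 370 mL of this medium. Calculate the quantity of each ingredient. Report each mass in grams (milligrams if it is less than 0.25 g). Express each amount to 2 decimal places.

potassium chloride 2.11 g; mannitol 11.80 g; L-proline 0.49 g; peptone 4.29 g; pyridoxine hydrochloride 4.88 mg

Target volume = 370 mL = 0.37 L.
potassium chloride: 76.5 mmol/L × 74.55 g/mol × 0.37 L ÷ 1000 = 2.11 g
mannitol: 175 mmol/L × 182.2 g/mol × 0.37 L ÷ 1000 = 11.80 g
L-proline: 11.6 mmol/L × 115.1 g/mol × 0.37 L ÷ 1000 = 0.49 g
peptone: 11.6 g/L × 0.37 L = 4.29 g
pyridoxine hydrochloride: 13.2 mg/L × 0.37 L = 4.88 mg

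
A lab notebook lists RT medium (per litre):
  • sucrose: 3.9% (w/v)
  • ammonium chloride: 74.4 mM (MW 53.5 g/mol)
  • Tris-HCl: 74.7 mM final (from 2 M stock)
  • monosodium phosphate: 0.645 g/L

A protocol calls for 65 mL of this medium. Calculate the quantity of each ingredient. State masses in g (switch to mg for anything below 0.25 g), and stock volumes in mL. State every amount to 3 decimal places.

sucrose 2.535 g; ammonium chloride 0.259 g; Tris-HCl 2.428 mL; monosodium phosphate 41.925 mg

Scale factor relative to 1 L: 0.065.
sucrose: 3.9 g per 100 mL × 65 mL ÷ 100 = 2.535 g
ammonium chloride: 74.4 mmol/L × 53.5 g/mol × 0.065 L ÷ 1000 = 0.259 g
Tris-HCl: V = C2·V2/C1 = 74.7 mM × 65 mL ÷ 2000 mM = 2.428 mL
monosodium phosphate: 0.645 g/L × 0.065 L = 0.041925 g = 41.925 mg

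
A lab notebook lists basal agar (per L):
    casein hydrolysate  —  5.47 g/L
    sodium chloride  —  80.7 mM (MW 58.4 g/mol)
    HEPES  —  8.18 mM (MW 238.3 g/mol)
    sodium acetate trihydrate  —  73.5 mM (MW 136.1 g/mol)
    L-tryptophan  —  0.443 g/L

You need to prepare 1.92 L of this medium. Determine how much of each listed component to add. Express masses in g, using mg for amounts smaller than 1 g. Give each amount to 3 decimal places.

Scale factor relative to 1 L: 1.92.
casein hydrolysate: 5.47 g/L × 1.92 L = 10.502 g
sodium chloride: 80.7 mmol/L × 58.4 g/mol × 1.92 L ÷ 1000 = 9.049 g
HEPES: 8.18 mmol/L × 238.3 g/mol × 1.92 L ÷ 1000 = 3.743 g
sodium acetate trihydrate: 73.5 mmol/L × 136.1 g/mol × 1.92 L ÷ 1000 = 19.206 g
L-tryptophan: 0.443 g/L × 1.92 L = 0.85056 g = 850.560 mg

casein hydrolysate 10.502 g; sodium chloride 9.049 g; HEPES 3.743 g; sodium acetate trihydrate 19.206 g; L-tryptophan 850.560 mg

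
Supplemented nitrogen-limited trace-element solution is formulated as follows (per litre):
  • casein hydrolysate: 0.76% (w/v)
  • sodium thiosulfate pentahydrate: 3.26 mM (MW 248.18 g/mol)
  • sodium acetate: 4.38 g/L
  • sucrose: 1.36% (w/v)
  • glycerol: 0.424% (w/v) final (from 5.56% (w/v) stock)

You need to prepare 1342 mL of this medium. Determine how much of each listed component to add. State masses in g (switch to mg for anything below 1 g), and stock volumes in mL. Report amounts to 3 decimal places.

Target volume = 1342 mL = 1.342 L.
casein hydrolysate: 0.76% w/v = 7.6 g/L → 7.6 × 1.342 L = 10.199 g
sodium thiosulfate pentahydrate: 3.26 mmol/L × 248.18 g/mol × 1.342 L ÷ 1000 = 1.086 g
sodium acetate: 4.38 g/L × 1.342 L = 5.878 g
sucrose: 1.36 g per 100 mL × 1342 mL ÷ 100 = 18.251 g
glycerol: C1V1 = C2V2 → 0.424% ÷ 5.56% × 1342 mL = 102.340 mL

casein hydrolysate 10.199 g; sodium thiosulfate pentahydrate 1.086 g; sodium acetate 5.878 g; sucrose 18.251 g; glycerol 102.340 mL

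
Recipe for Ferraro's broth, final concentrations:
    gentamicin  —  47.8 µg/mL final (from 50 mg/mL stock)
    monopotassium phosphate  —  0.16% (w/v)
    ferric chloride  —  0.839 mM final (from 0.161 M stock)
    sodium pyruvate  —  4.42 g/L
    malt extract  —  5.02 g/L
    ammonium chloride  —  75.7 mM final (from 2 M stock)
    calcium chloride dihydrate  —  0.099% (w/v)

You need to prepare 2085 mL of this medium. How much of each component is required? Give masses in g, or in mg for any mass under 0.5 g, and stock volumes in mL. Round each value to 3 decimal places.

Working volume: 2085 mL = 2.085 L.
gentamicin: V = C2·V2/C1 = 47.8 µg/mL × 2085 mL ÷ 50000 µg/mL = 1.993 mL
monopotassium phosphate: 0.16 g per 100 mL × 2085 mL ÷ 100 = 3.336 g
ferric chloride: dilute stock: 0.839 mM × 2085 mL ÷ 161 mM = 10.865 mL
sodium pyruvate: 4.42 g/L × 2.085 L = 9.216 g
malt extract: 5.02 g/L × 2.085 L = 10.467 g
ammonium chloride: C1V1 = C2V2 → 75.7 mM × 2085 mL ÷ 2000 mM = 78.917 mL
calcium chloride dihydrate: 0.099% w/v = 0.99 g/L → 0.99 × 2.085 L = 2.064 g

gentamicin 1.993 mL; monopotassium phosphate 3.336 g; ferric chloride 10.865 mL; sodium pyruvate 9.216 g; malt extract 10.467 g; ammonium chloride 78.917 mL; calcium chloride dihydrate 2.064 g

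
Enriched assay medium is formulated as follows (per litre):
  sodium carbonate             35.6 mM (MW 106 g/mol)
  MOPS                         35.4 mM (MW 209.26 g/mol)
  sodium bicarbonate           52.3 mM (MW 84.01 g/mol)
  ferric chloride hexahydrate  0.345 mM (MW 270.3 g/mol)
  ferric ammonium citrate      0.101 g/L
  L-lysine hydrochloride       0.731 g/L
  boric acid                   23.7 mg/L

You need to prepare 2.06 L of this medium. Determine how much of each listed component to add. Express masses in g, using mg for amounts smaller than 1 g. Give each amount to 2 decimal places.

Scale factor relative to 1 L: 2.06.
sodium carbonate: 35.6 mmol/L × 106 g/mol × 2.06 L ÷ 1000 = 7.77 g
MOPS: 35.4 mmol/L × 209.26 g/mol × 2.06 L ÷ 1000 = 15.26 g
sodium bicarbonate: 52.3 mmol/L × 84.01 g/mol × 2.06 L ÷ 1000 = 9.05 g
ferric chloride hexahydrate: 0.345 mmol/L × 270.3 mg/mmol × 2.06 L = 192.10 mg
ferric ammonium citrate: 0.101 g/L × 2.06 L = 0.20806 g = 208.06 mg
L-lysine hydrochloride: 0.731 g/L × 2.06 L = 1.51 g
boric acid: 23.7 mg/L × 2.06 L = 48.82 mg

sodium carbonate 7.77 g; MOPS 15.26 g; sodium bicarbonate 9.05 g; ferric chloride hexahydrate 192.10 mg; ferric ammonium citrate 208.06 mg; L-lysine hydrochloride 1.51 g; boric acid 48.82 mg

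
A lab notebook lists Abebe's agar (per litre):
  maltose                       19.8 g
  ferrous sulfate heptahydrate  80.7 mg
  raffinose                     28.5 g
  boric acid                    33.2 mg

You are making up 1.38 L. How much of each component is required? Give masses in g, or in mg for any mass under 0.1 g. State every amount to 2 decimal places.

maltose 27.32 g; ferrous sulfate heptahydrate 0.11 g; raffinose 39.33 g; boric acid 45.82 mg

Scale factor = 1380 mL / 1000 mL = 1.38.
maltose: 19.8 g × (1380 mL / 1000 mL) = 27.32 g
ferrous sulfate heptahydrate: 80.7 mg × (1380 mL / 1000 mL) = 111.366 mg = 0.11 g
raffinose: 28.5 g × (1380 mL / 1000 mL) = 39.33 g
boric acid: 33.2 mg × (1380 mL / 1000 mL) = 45.82 mg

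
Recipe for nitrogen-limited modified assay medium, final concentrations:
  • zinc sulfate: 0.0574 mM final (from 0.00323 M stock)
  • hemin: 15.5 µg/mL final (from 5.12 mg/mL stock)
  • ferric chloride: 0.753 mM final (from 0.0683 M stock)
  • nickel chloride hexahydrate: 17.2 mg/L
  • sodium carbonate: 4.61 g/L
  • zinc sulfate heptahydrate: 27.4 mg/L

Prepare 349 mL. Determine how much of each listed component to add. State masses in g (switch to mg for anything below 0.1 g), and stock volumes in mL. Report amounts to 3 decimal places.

Scale factor relative to 1 L: 0.349.
zinc sulfate: C1V1 = C2V2 → 0.0574 mM × 349 mL ÷ 3.23 mM = 6.202 mL
hemin: V = C2·V2/C1 = 15.5 µg/mL × 349 mL ÷ 5120 µg/mL = 1.057 mL
ferric chloride: C1V1 = C2V2 → 0.753 mM × 349 mL ÷ 68.3 mM = 3.848 mL
nickel chloride hexahydrate: 17.2 mg/L × 0.349 L = 6.003 mg
sodium carbonate: 4.61 g/L × 0.349 L = 1.609 g
zinc sulfate heptahydrate: 27.4 mg/L × 0.349 L = 9.563 mg

zinc sulfate 6.202 mL; hemin 1.057 mL; ferric chloride 3.848 mL; nickel chloride hexahydrate 6.003 mg; sodium carbonate 1.609 g; zinc sulfate heptahydrate 9.563 mg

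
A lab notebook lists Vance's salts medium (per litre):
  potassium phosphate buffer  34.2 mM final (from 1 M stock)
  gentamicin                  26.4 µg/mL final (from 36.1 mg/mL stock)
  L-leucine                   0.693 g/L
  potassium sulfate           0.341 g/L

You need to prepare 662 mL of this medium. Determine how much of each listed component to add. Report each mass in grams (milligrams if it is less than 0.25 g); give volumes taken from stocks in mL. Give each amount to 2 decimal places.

potassium phosphate buffer 22.64 mL; gentamicin 0.48 mL; L-leucine 0.46 g; potassium sulfate 225.74 mg

Target volume = 662 mL = 0.662 L.
potassium phosphate buffer: V = C2·V2/C1 = 34.2 mM × 662 mL ÷ 1000 mM = 22.64 mL
gentamicin: dilute stock: 26.4 µg/mL × 662 mL ÷ 36100 µg/mL = 0.48 mL
L-leucine: 0.693 g/L × 0.662 L = 0.46 g
potassium sulfate: 0.341 g/L × 0.662 L = 0.225742 g = 225.74 mg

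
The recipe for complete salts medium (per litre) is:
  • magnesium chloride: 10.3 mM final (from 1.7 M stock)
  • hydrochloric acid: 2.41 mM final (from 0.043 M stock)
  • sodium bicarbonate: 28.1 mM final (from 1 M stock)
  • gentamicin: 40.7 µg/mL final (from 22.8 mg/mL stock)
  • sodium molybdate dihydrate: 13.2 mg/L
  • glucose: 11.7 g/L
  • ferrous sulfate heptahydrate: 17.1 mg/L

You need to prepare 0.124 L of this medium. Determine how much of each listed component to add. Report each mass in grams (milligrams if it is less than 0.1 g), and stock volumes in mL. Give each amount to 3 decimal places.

Scale factor relative to 1 L: 0.124.
magnesium chloride: V = C2·V2/C1 = 10.3 mM × 124 mL ÷ 1700 mM = 0.751 mL
hydrochloric acid: V = C2·V2/C1 = 2.41 mM × 124 mL ÷ 43 mM = 6.950 mL
sodium bicarbonate: C1V1 = C2V2 → 28.1 mM × 124 mL ÷ 1000 mM = 3.484 mL
gentamicin: dilute stock: 40.7 µg/mL × 124 mL ÷ 22800 µg/mL = 0.221 mL
sodium molybdate dihydrate: 13.2 mg/L × 0.124 L = 1.637 mg
glucose: 11.7 g/L × 0.124 L = 1.451 g
ferrous sulfate heptahydrate: 17.1 mg/L × 0.124 L = 2.120 mg

magnesium chloride 0.751 mL; hydrochloric acid 6.950 mL; sodium bicarbonate 3.484 mL; gentamicin 0.221 mL; sodium molybdate dihydrate 1.637 mg; glucose 1.451 g; ferrous sulfate heptahydrate 2.120 mg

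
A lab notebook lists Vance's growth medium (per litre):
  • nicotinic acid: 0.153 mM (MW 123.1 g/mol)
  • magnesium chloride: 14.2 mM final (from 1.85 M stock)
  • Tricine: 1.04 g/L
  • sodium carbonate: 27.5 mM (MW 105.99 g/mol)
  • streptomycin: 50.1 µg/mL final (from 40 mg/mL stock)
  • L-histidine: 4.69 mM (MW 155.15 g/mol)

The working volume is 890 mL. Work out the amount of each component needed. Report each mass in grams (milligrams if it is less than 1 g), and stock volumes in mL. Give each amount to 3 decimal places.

nicotinic acid 16.763 mg; magnesium chloride 6.831 mL; Tricine 925.600 mg; sodium carbonate 2.594 g; streptomycin 1.115 mL; L-histidine 647.612 mg

Scale factor relative to 1 L: 0.89.
nicotinic acid: 0.153 mmol/L × 123.1 mg/mmol × 0.89 L = 16.763 mg
magnesium chloride: C1V1 = C2V2 → 14.2 mM × 890 mL ÷ 1850 mM = 6.831 mL
Tricine: 1.04 g/L × 0.89 L = 0.9256 g = 925.600 mg
sodium carbonate: 27.5 mmol/L × 105.99 g/mol × 0.89 L ÷ 1000 = 2.594 g
streptomycin: dilute stock: 50.1 µg/mL × 890 mL ÷ 40000 µg/mL = 1.115 mL
L-histidine: 4.69 mmol/L × 155.15 mg/mmol × 0.89 L = 647.612 mg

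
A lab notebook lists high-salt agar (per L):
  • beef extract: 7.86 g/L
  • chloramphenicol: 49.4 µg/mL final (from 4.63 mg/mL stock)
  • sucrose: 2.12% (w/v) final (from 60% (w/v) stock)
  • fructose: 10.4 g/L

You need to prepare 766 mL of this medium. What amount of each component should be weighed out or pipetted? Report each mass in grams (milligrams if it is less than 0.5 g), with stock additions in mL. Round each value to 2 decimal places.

beef extract 6.02 g; chloramphenicol 8.17 mL; sucrose 27.07 mL; fructose 7.97 g

Working volume: 766 mL = 0.766 L.
beef extract: 7.86 g/L × 0.766 L = 6.02 g
chloramphenicol: dilute stock: 49.4 µg/mL × 766 mL ÷ 4630 µg/mL = 8.17 mL
sucrose: dilute stock: 2.12% ÷ 60% × 766 mL = 27.07 mL
fructose: 10.4 g/L × 0.766 L = 7.97 g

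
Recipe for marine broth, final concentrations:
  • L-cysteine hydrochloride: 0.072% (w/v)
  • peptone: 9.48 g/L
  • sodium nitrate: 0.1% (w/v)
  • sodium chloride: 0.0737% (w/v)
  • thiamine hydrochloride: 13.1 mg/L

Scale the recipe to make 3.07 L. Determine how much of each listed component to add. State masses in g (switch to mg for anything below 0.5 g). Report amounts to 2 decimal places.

L-cysteine hydrochloride 2.21 g; peptone 29.10 g; sodium nitrate 3.07 g; sodium chloride 2.26 g; thiamine hydrochloride 40.22 mg

Scale factor relative to 1 L: 3.07.
L-cysteine hydrochloride: 0.072 g per 100 mL × 3070 mL ÷ 100 = 2.21 g
peptone: 9.48 g/L × 3.07 L = 29.10 g
sodium nitrate: 0.1% w/v = 1 g/L → 1 × 3.07 L = 3.07 g
sodium chloride: 0.0737 g per 100 mL × 3070 mL ÷ 100 = 2.26 g
thiamine hydrochloride: 13.1 mg/L × 3.07 L = 40.22 mg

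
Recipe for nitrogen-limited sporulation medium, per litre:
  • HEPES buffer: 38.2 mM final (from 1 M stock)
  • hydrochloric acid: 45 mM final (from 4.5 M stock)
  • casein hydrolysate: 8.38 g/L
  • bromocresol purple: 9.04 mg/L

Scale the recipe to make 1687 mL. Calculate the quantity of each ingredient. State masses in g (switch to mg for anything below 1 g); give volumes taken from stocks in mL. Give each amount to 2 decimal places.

Target volume = 1687 mL = 1.687 L.
HEPES buffer: dilute stock: 38.2 mM × 1687 mL ÷ 1000 mM = 64.44 mL
hydrochloric acid: dilute stock: 45 mM × 1687 mL ÷ 4500 mM = 16.87 mL
casein hydrolysate: 8.38 g/L × 1.687 L = 14.14 g
bromocresol purple: 9.04 mg/L × 1.687 L = 15.25 mg

HEPES buffer 64.44 mL; hydrochloric acid 16.87 mL; casein hydrolysate 14.14 g; bromocresol purple 15.25 mg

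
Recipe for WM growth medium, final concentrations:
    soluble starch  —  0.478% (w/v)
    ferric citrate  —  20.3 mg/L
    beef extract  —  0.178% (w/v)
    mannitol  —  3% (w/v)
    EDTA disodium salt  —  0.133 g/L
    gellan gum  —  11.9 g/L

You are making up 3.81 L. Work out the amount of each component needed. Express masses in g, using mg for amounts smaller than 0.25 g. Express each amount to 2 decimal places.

soluble starch 18.21 g; ferric citrate 77.34 mg; beef extract 6.78 g; mannitol 114.30 g; EDTA disodium salt 0.51 g; gellan gum 45.34 g

Scale factor relative to 1 L: 3.81.
soluble starch: 0.478% w/v = 4.78 g/L → 4.78 × 3.81 L = 18.21 g
ferric citrate: 20.3 mg/L × 3.81 L = 77.34 mg
beef extract: 0.178% w/v = 1.78 g/L → 1.78 × 3.81 L = 6.78 g
mannitol: 3 g per 100 mL × 3810 mL ÷ 100 = 114.30 g
EDTA disodium salt: 0.133 g/L × 3.81 L = 0.51 g
gellan gum: 11.9 g/L × 3.81 L = 45.34 g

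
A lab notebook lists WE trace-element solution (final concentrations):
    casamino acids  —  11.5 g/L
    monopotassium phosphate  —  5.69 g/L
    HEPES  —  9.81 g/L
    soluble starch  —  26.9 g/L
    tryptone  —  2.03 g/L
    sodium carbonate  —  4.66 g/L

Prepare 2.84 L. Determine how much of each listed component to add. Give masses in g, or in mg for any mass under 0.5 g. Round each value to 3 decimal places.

casamino acids 32.660 g; monopotassium phosphate 16.160 g; HEPES 27.860 g; soluble starch 76.396 g; tryptone 5.765 g; sodium carbonate 13.234 g

Scale factor relative to 1 L: 2.84.
casamino acids: 11.5 g/L × 2.84 L = 32.660 g
monopotassium phosphate: 5.69 g/L × 2.84 L = 16.160 g
HEPES: 9.81 g/L × 2.84 L = 27.860 g
soluble starch: 26.9 g/L × 2.84 L = 76.396 g
tryptone: 2.03 g/L × 2.84 L = 5.765 g
sodium carbonate: 4.66 g/L × 2.84 L = 13.234 g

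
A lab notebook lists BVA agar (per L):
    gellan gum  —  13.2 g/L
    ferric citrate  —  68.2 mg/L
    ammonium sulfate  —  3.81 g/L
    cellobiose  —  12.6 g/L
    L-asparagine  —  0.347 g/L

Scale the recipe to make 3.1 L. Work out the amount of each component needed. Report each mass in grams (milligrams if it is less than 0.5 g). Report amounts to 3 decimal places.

Working volume: 3.1 L.
gellan gum: 13.2 g/L × 3.1 L = 40.920 g
ferric citrate: 68.2 mg/L × 3.1 L = 211.420 mg
ammonium sulfate: 3.81 g/L × 3.1 L = 11.811 g
cellobiose: 12.6 g/L × 3.1 L = 39.060 g
L-asparagine: 0.347 g/L × 3.1 L = 1.076 g

gellan gum 40.920 g; ferric citrate 211.420 mg; ammonium sulfate 11.811 g; cellobiose 39.060 g; L-asparagine 1.076 g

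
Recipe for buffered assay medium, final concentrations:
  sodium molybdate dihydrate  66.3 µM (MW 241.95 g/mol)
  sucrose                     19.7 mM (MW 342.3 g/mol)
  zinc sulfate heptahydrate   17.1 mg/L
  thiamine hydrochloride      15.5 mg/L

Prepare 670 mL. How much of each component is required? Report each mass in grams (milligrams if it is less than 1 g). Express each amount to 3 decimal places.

Scale factor relative to 1 L: 0.67.
sodium molybdate dihydrate: 66.3 µmol/L × 241.95 g/mol × 0.67 L ÷ 1000 = 10.748 mg
sucrose: 19.7 mmol/L × 342.3 g/mol × 0.67 L ÷ 1000 = 4.518 g
zinc sulfate heptahydrate: 17.1 mg/L × 0.67 L = 11.457 mg
thiamine hydrochloride: 15.5 mg/L × 0.67 L = 10.385 mg

sodium molybdate dihydrate 10.748 mg; sucrose 4.518 g; zinc sulfate heptahydrate 11.457 mg; thiamine hydrochloride 10.385 mg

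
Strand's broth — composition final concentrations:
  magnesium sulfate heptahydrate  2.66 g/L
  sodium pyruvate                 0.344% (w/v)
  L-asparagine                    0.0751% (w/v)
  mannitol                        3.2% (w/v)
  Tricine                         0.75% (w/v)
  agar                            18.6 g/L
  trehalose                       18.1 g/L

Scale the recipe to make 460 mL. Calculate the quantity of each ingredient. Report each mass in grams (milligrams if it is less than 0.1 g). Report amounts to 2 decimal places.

Working volume: 460 mL = 0.46 L.
magnesium sulfate heptahydrate: 2.66 g/L × 0.46 L = 1.22 g
sodium pyruvate: 0.344 g per 100 mL × 460 mL ÷ 100 = 1.58 g
L-asparagine: 0.0751 g per 100 mL × 460 mL ÷ 100 = 0.35 g
mannitol: 3.2 g per 100 mL × 460 mL ÷ 100 = 14.72 g
Tricine: 0.75% w/v = 7.5 g/L → 7.5 × 0.46 L = 3.45 g
agar: 18.6 g/L × 0.46 L = 8.56 g
trehalose: 18.1 g/L × 0.46 L = 8.33 g

magnesium sulfate heptahydrate 1.22 g; sodium pyruvate 1.58 g; L-asparagine 0.35 g; mannitol 14.72 g; Tricine 3.45 g; agar 8.56 g; trehalose 8.33 g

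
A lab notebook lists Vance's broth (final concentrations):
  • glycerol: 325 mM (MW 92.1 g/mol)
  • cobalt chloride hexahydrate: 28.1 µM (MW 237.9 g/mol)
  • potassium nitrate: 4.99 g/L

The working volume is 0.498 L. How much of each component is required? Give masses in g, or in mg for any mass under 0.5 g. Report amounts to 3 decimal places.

glycerol 14.906 g; cobalt chloride hexahydrate 3.329 mg; potassium nitrate 2.485 g

Scale factor relative to 1 L: 0.498.
glycerol: 325 mmol/L × 92.1 g/mol × 0.498 L ÷ 1000 = 14.906 g
cobalt chloride hexahydrate: 28.1 µmol/L × 237.9 g/mol × 0.498 L ÷ 1000 = 3.329 mg
potassium nitrate: 4.99 g/L × 0.498 L = 2.485 g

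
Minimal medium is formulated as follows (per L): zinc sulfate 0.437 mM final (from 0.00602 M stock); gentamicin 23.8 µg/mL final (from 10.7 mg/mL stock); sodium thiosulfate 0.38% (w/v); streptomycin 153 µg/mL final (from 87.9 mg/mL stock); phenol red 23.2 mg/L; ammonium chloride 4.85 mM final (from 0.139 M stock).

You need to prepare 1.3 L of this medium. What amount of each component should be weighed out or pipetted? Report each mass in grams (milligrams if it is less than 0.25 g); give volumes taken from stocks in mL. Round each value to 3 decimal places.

Scale factor relative to 1 L: 1.3.
zinc sulfate: C1V1 = C2V2 → 0.437 mM × 1300 mL ÷ 6.02 mM = 94.369 mL
gentamicin: C1V1 = C2V2 → 23.8 µg/mL × 1300 mL ÷ 10700 µg/mL = 2.892 mL
sodium thiosulfate: 0.38 g per 100 mL × 1300 mL ÷ 100 = 4.940 g
streptomycin: C1V1 = C2V2 → 153 µg/mL × 1300 mL ÷ 87900 µg/mL = 2.263 mL
phenol red: 23.2 mg/L × 1.3 L = 30.160 mg
ammonium chloride: V = C2·V2/C1 = 4.85 mM × 1300 mL ÷ 139 mM = 45.360 mL

zinc sulfate 94.369 mL; gentamicin 2.892 mL; sodium thiosulfate 4.940 g; streptomycin 2.263 mL; phenol red 30.160 mg; ammonium chloride 45.360 mL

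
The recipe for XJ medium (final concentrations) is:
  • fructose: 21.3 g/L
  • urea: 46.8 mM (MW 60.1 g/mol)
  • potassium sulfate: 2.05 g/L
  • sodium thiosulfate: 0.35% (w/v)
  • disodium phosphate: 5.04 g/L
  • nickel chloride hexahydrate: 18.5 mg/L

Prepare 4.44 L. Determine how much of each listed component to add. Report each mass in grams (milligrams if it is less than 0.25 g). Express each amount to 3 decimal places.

fructose 94.572 g; urea 12.488 g; potassium sulfate 9.102 g; sodium thiosulfate 15.540 g; disodium phosphate 22.378 g; nickel chloride hexahydrate 82.140 mg

Working volume: 4.44 L.
fructose: 21.3 g/L × 4.44 L = 94.572 g
urea: 46.8 mmol/L × 60.1 g/mol × 4.44 L ÷ 1000 = 12.488 g
potassium sulfate: 2.05 g/L × 4.44 L = 9.102 g
sodium thiosulfate: 0.35 g per 100 mL × 4440 mL ÷ 100 = 15.540 g
disodium phosphate: 5.04 g/L × 4.44 L = 22.378 g
nickel chloride hexahydrate: 18.5 mg/L × 4.44 L = 82.140 mg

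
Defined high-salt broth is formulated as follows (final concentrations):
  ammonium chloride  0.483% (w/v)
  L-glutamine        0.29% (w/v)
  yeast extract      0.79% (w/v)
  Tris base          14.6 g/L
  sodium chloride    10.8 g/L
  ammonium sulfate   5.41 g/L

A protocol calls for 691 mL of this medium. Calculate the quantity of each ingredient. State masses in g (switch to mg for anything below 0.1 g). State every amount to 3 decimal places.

ammonium chloride 3.338 g; L-glutamine 2.004 g; yeast extract 5.459 g; Tris base 10.089 g; sodium chloride 7.463 g; ammonium sulfate 3.738 g

Scale factor relative to 1 L: 0.691.
ammonium chloride: 0.483% w/v = 4.83 g/L → 4.83 × 0.691 L = 3.338 g
L-glutamine: 0.29% w/v = 2.9 g/L → 2.9 × 0.691 L = 2.004 g
yeast extract: 0.79 g per 100 mL × 691 mL ÷ 100 = 5.459 g
Tris base: 14.6 g/L × 0.691 L = 10.089 g
sodium chloride: 10.8 g/L × 0.691 L = 7.463 g
ammonium sulfate: 5.41 g/L × 0.691 L = 3.738 g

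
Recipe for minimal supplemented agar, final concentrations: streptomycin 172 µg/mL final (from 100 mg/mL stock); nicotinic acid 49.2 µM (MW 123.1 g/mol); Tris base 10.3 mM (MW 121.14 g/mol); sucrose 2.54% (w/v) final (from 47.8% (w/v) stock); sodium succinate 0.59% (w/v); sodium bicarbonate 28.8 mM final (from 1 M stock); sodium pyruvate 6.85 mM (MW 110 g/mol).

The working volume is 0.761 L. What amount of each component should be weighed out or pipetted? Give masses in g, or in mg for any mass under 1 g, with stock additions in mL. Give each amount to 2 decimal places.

streptomycin 1.31 mL; nicotinic acid 4.61 mg; Tris base 949.53 mg; sucrose 40.44 mL; sodium succinate 4.49 g; sodium bicarbonate 21.92 mL; sodium pyruvate 573.41 mg

Working volume: 0.761 L.
streptomycin: C1V1 = C2V2 → 172 µg/mL × 761 mL ÷ 100000 µg/mL = 1.31 mL
nicotinic acid: 49.2 µmol/L × 123.1 g/mol × 0.761 L ÷ 1000 = 4.61 mg
Tris base: 10.3 mmol/L × 121.14 mg/mmol × 0.761 L = 949.53 mg
sucrose: C1V1 = C2V2 → 2.54% ÷ 47.8% × 761 mL = 40.44 mL
sodium succinate: 0.59% w/v = 5.9 g/L → 5.9 × 0.761 L = 4.49 g
sodium bicarbonate: V = C2·V2/C1 = 28.8 mM × 761 mL ÷ 1000 mM = 21.92 mL
sodium pyruvate: 6.85 mmol/L × 110 mg/mmol × 0.761 L = 573.41 mg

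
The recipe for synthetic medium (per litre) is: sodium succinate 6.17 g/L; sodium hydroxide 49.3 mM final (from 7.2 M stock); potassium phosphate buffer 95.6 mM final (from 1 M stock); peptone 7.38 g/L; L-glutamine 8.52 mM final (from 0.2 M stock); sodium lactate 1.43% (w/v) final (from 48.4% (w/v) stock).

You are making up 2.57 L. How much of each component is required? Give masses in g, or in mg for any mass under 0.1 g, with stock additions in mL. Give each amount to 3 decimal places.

sodium succinate 15.857 g; sodium hydroxide 17.597 mL; potassium phosphate buffer 245.692 mL; peptone 18.967 g; L-glutamine 109.482 mL; sodium lactate 75.932 mL

Scale factor relative to 1 L: 2.57.
sodium succinate: 6.17 g/L × 2.57 L = 15.857 g
sodium hydroxide: C1V1 = C2V2 → 49.3 mM × 2570 mL ÷ 7200 mM = 17.597 mL
potassium phosphate buffer: C1V1 = C2V2 → 95.6 mM × 2570 mL ÷ 1000 mM = 245.692 mL
peptone: 7.38 g/L × 2.57 L = 18.967 g
L-glutamine: V = C2·V2/C1 = 8.52 mM × 2570 mL ÷ 200 mM = 109.482 mL
sodium lactate: dilute stock: 1.43% ÷ 48.4% × 2570 mL = 75.932 mL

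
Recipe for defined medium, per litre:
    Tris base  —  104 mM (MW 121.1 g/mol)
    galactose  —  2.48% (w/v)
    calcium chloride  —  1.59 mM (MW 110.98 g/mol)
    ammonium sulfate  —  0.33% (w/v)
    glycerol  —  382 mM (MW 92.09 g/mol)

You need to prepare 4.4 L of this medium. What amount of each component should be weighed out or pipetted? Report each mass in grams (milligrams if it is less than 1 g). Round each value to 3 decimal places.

Scale factor relative to 1 L: 4.4.
Tris base: 104 mmol/L × 121.1 g/mol × 4.4 L ÷ 1000 = 55.415 g
galactose: 2.48 g per 100 mL × 4400 mL ÷ 100 = 109.120 g
calcium chloride: 1.59 mmol/L × 110.98 mg/mmol × 4.4 L = 776.416 mg
ammonium sulfate: 0.33% w/v = 3.3 g/L → 3.3 × 4.4 L = 14.520 g
glycerol: 382 mmol/L × 92.09 g/mol × 4.4 L ÷ 1000 = 154.785 g

Tris base 55.415 g; galactose 109.120 g; calcium chloride 776.416 mg; ammonium sulfate 14.520 g; glycerol 154.785 g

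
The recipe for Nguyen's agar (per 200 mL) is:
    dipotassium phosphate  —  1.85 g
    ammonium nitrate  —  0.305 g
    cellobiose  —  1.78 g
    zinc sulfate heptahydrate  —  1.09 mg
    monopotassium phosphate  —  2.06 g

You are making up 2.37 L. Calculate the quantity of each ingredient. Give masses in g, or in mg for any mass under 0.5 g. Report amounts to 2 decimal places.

Scale factor = 2370 mL / 200 mL = 11.85.
dipotassium phosphate: 1.85 g × (2370 mL / 200 mL) = 21.92 g
ammonium nitrate: 0.305 g × (2370 mL / 200 mL) = 3.61 g
cellobiose: 1.78 g × (2370 mL / 200 mL) = 21.09 g
zinc sulfate heptahydrate: 1.09 mg × (2370 mL / 200 mL) = 12.92 mg
monopotassium phosphate: 2.06 g × (2370 mL / 200 mL) = 24.41 g

dipotassium phosphate 21.92 g; ammonium nitrate 3.61 g; cellobiose 21.09 g; zinc sulfate heptahydrate 12.92 mg; monopotassium phosphate 24.41 g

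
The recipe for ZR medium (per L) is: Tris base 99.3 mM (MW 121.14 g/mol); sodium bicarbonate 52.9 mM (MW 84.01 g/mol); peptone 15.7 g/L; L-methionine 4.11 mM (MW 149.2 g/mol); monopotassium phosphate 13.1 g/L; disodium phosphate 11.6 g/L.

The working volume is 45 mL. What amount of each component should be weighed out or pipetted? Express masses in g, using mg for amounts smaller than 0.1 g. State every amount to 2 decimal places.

Tris base 0.54 g; sodium bicarbonate 0.20 g; peptone 0.71 g; L-methionine 27.59 mg; monopotassium phosphate 0.59 g; disodium phosphate 0.52 g

Scale factor relative to 1 L: 0.045.
Tris base: 99.3 mmol/L × 121.14 g/mol × 0.045 L ÷ 1000 = 0.54 g
sodium bicarbonate: 52.9 mmol/L × 84.01 g/mol × 0.045 L ÷ 1000 = 0.20 g
peptone: 15.7 g/L × 0.045 L = 0.71 g
L-methionine: 4.11 mmol/L × 149.2 mg/mmol × 0.045 L = 27.59 mg
monopotassium phosphate: 13.1 g/L × 0.045 L = 0.59 g
disodium phosphate: 11.6 g/L × 0.045 L = 0.52 g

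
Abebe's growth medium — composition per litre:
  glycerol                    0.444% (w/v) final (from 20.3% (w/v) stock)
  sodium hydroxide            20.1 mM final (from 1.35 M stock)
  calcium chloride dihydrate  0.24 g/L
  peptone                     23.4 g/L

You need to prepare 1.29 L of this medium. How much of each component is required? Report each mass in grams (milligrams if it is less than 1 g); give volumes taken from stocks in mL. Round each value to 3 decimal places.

glycerol 28.215 mL; sodium hydroxide 19.207 mL; calcium chloride dihydrate 309.600 mg; peptone 30.186 g

Working volume: 1.29 L.
glycerol: dilute stock: 0.444% ÷ 20.3% × 1290 mL = 28.215 mL
sodium hydroxide: C1V1 = C2V2 → 20.1 mM × 1290 mL ÷ 1350 mM = 19.207 mL
calcium chloride dihydrate: 0.24 g/L × 1.29 L = 0.3096 g = 309.600 mg
peptone: 23.4 g/L × 1.29 L = 30.186 g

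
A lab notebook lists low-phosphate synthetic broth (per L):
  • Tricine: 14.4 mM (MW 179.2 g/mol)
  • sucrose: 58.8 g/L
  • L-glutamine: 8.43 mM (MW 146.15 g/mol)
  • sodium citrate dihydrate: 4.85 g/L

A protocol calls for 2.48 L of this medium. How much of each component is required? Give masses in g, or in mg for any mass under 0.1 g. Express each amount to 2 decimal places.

Tricine 6.40 g; sucrose 145.82 g; L-glutamine 3.06 g; sodium citrate dihydrate 12.03 g

Working volume: 2.48 L.
Tricine: 14.4 mmol/L × 179.2 g/mol × 2.48 L ÷ 1000 = 6.40 g
sucrose: 58.8 g/L × 2.48 L = 145.82 g
L-glutamine: 8.43 mmol/L × 146.15 g/mol × 2.48 L ÷ 1000 = 3.06 g
sodium citrate dihydrate: 4.85 g/L × 2.48 L = 12.03 g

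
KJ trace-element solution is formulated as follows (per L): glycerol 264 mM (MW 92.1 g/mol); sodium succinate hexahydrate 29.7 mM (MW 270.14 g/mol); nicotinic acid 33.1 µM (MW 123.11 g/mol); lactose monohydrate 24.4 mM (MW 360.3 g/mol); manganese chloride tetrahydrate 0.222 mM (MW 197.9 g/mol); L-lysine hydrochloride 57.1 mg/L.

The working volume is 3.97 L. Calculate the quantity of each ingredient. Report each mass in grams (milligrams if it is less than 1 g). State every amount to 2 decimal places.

glycerol 96.53 g; sodium succinate hexahydrate 31.85 g; nicotinic acid 16.18 mg; lactose monohydrate 34.90 g; manganese chloride tetrahydrate 174.42 mg; L-lysine hydrochloride 226.69 mg

Working volume: 3.97 L.
glycerol: 264 mmol/L × 92.1 g/mol × 3.97 L ÷ 1000 = 96.53 g
sodium succinate hexahydrate: 29.7 mmol/L × 270.14 g/mol × 3.97 L ÷ 1000 = 31.85 g
nicotinic acid: 33.1 µmol/L × 123.11 g/mol × 3.97 L ÷ 1000 = 16.18 mg
lactose monohydrate: 24.4 mmol/L × 360.3 g/mol × 3.97 L ÷ 1000 = 34.90 g
manganese chloride tetrahydrate: 0.222 mmol/L × 197.9 mg/mmol × 3.97 L = 174.42 mg
L-lysine hydrochloride: 57.1 mg/L × 3.97 L = 226.69 mg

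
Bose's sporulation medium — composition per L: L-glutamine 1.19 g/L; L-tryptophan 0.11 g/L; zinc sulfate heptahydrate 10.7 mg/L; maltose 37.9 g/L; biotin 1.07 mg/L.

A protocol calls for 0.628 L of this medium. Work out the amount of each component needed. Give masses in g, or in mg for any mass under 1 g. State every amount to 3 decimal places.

Scale factor relative to 1 L: 0.628.
L-glutamine: 1.19 g/L × 0.628 L = 0.74732 g = 747.320 mg
L-tryptophan: 0.11 g/L × 0.628 L = 0.06908 g = 69.080 mg
zinc sulfate heptahydrate: 10.7 mg/L × 0.628 L = 6.720 mg
maltose: 37.9 g/L × 0.628 L = 23.801 g
biotin: 1.07 mg/L × 0.628 L = 0.672 mg

L-glutamine 747.320 mg; L-tryptophan 69.080 mg; zinc sulfate heptahydrate 6.720 mg; maltose 23.801 g; biotin 0.672 mg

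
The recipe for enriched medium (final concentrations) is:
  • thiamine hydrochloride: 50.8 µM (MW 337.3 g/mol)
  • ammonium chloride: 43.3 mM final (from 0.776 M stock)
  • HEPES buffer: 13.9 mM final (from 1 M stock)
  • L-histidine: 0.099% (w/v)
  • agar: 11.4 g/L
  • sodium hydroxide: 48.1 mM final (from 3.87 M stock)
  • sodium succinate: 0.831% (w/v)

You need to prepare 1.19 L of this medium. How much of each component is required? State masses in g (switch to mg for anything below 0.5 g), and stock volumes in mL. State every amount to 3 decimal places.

thiamine hydrochloride 20.390 mg; ammonium chloride 66.401 mL; HEPES buffer 16.541 mL; L-histidine 1.178 g; agar 13.566 g; sodium hydroxide 14.790 mL; sodium succinate 9.889 g

Working volume: 1.19 L.
thiamine hydrochloride: 50.8 µmol/L × 337.3 g/mol × 1.19 L ÷ 1000 = 20.390 mg
ammonium chloride: V = C2·V2/C1 = 43.3 mM × 1190 mL ÷ 776 mM = 66.401 mL
HEPES buffer: dilute stock: 13.9 mM × 1190 mL ÷ 1000 mM = 16.541 mL
L-histidine: 0.099% w/v = 0.99 g/L → 0.99 × 1.19 L = 1.178 g
agar: 11.4 g/L × 1.19 L = 13.566 g
sodium hydroxide: V = C2·V2/C1 = 48.1 mM × 1190 mL ÷ 3870 mM = 14.790 mL
sodium succinate: 0.831% w/v = 8.31 g/L → 8.31 × 1.19 L = 9.889 g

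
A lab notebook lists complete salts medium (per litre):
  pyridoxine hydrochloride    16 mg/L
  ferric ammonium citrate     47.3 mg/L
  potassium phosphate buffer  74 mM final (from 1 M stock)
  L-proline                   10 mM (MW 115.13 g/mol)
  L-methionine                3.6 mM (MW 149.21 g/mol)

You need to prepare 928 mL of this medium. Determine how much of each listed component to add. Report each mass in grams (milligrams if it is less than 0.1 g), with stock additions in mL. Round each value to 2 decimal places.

pyridoxine hydrochloride 14.85 mg; ferric ammonium citrate 43.89 mg; potassium phosphate buffer 68.67 mL; L-proline 1.07 g; L-methionine 0.50 g

Scale factor relative to 1 L: 0.928.
pyridoxine hydrochloride: 16 mg/L × 0.928 L = 14.85 mg
ferric ammonium citrate: 47.3 mg/L × 0.928 L = 43.89 mg
potassium phosphate buffer: C1V1 = C2V2 → 74 mM × 928 mL ÷ 1000 mM = 68.67 mL
L-proline: 10 mmol/L × 115.13 g/mol × 0.928 L ÷ 1000 = 1.07 g
L-methionine: 3.6 mmol/L × 149.21 g/mol × 0.928 L ÷ 1000 = 0.50 g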